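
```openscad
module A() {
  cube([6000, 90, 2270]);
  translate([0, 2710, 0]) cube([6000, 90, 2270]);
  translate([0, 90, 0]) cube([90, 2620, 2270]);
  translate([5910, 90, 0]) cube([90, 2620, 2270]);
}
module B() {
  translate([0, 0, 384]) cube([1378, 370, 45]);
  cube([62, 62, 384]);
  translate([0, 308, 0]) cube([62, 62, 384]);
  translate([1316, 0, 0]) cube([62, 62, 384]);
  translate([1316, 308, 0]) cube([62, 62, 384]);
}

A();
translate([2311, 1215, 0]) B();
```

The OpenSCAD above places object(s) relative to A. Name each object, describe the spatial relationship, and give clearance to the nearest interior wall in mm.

A is a house frame. B is a bench. The bench sits inside the house frame, centred. The clearance to the nearest interior wall is 1125 mm.

Clearances: x = 2221, y = 1125; minimum 1125 mm.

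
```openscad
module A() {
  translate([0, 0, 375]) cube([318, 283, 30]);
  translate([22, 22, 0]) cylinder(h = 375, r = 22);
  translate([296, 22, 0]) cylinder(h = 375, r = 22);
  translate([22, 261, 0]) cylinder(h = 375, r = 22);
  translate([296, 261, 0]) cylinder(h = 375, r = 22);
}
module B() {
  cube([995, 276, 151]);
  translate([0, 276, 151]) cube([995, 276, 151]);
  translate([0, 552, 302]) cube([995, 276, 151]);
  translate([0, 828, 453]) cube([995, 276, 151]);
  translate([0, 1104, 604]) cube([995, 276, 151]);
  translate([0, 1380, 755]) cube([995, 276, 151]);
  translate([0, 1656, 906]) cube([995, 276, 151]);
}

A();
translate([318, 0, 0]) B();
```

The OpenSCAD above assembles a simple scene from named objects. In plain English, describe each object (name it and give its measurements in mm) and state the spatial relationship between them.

A is a simple wooden stool: a rectangular seat 318 mm (x) by 283 mm (y), 30 mm thick, top face at z = 405 mm, on four round legs, each 44 mm in diameter. The legs rest on z = 0, each leg's axis is inset half a diameter from the nearest pair of seat edges (so the leg's bounding box is flush with the corner).

B is a straight staircase of 7 solid steps. Each step is 995 mm wide (x), 276 mm deep (y, the going) and 151 mm tall (the rise). The first step rests on the floor; each subsequent step sits one going further in +y and one rise higher in +z, directly behind and above the previous step with no overlap.

The staircase is against the stool's +x side, with their −y faces flush.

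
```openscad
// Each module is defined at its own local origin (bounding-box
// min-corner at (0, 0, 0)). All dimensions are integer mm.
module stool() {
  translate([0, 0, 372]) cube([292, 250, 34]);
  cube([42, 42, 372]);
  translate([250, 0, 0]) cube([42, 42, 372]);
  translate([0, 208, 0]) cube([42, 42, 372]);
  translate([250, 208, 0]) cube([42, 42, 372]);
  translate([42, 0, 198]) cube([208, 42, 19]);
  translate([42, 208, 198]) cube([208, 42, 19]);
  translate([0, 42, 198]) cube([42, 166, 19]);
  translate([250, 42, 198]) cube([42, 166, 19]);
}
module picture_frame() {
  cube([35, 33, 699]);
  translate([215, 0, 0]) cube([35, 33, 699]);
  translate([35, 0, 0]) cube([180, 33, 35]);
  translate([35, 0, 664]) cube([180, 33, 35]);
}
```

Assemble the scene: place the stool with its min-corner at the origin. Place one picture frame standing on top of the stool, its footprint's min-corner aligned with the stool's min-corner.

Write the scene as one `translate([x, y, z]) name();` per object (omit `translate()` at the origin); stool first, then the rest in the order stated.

stool();
translate([0, 0, 406]) picture_frame();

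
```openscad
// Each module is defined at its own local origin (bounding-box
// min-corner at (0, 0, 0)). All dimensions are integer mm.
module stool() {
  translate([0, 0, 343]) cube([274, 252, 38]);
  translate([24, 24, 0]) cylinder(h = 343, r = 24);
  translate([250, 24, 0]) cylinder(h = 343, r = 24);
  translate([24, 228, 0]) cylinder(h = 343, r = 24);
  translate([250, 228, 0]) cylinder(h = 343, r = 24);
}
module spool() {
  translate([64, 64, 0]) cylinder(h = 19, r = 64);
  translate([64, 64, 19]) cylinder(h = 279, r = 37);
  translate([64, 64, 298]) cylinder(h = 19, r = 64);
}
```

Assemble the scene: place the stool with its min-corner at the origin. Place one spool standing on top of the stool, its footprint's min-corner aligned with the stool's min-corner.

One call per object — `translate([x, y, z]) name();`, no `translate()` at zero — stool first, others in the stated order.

stool();
translate([0, 0, 381]) spool();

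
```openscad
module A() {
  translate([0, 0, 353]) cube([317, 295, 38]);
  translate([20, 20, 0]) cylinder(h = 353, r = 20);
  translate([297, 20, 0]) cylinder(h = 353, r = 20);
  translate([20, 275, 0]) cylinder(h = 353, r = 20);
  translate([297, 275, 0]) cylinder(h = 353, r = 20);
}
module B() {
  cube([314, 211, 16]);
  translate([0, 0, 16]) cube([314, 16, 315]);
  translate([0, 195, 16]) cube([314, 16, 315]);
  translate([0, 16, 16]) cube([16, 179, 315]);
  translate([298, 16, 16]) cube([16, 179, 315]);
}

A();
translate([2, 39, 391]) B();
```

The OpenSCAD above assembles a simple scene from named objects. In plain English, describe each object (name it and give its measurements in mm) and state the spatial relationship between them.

A is a four-legged stool. The seat is a 317×295×38 mm slab whose top surface is at z = 391 mm; four round legs, each 40 mm in diameter, run from the floor (z = 0) to the underside of the seat, each leg's axis is inset half a diameter from the nearest pair of seat edges (so the leg's bounding box is flush with the corner).

B is an open-topped rectangular box: outside dimensions 314×211×331 mm, with a uniform wall and base thickness of 16 mm. The base is a full 314×211 slab on the floor; four walls sit on top of the base. The front and back walls (the −y and +y sides) span the full width; the two side walls fit between them.

The open box is on top of the stool.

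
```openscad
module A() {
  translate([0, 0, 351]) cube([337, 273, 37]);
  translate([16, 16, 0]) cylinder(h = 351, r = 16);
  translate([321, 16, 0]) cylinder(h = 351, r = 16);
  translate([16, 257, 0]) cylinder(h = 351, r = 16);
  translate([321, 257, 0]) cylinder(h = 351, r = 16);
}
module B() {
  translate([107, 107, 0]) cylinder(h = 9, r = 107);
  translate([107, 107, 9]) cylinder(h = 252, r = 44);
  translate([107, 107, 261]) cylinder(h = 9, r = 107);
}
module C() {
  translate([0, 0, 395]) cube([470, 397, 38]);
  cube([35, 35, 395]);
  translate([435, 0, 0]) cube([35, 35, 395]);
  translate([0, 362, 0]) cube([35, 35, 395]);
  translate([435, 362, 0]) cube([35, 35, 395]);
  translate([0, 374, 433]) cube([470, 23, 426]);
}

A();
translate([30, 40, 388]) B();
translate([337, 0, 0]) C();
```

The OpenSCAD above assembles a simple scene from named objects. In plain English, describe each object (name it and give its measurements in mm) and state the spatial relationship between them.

A is a simple wooden stool: a rectangular seat 337 mm (x) by 273 mm (y), 37 mm thick, top face at z = 388 mm, on four round legs, each 32 mm in diameter. The legs rest on z = 0, each leg's axis is inset half a diameter from the nearest pair of seat edges (so the leg's bounding box is flush with the corner).

B is a spool: two coaxial disc flanges of radius 107 mm and thickness 9 mm, joined by a core cylinder of radius 44 mm and height 252 mm. The lower flange rests on z = 0 and the three cylinders share a vertical axis.

C is a chair. The seat is a 470×397×38 mm slab with its top at z = 433 mm, on four 35×35 mm corner legs (flush with the seat edges, standing on z = 0). A flat backrest 23 mm thick, 426 mm tall, spans the full seat width and rises from the seat top along its +y edge, rear face flush with the rear of the seat.

The spool is on top of the stool. The chair is against the stool's +x side, with their −y faces flush.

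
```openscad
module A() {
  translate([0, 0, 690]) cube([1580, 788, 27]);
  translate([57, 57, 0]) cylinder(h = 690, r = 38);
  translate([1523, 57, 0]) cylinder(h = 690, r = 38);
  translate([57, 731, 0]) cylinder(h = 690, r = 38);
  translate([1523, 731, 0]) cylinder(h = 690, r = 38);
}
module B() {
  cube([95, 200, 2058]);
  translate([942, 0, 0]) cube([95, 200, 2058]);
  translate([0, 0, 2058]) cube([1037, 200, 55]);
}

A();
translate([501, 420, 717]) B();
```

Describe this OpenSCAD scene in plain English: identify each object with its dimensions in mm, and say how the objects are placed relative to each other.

A is a table: top 1580 mm (x) × 788 mm (y), 27 mm thick, upper face at z = 717 mm, on four round legs of 76 mm diameter, each leg's bounding box inset 19 mm from the nearest pair of top edges, running from z = 0 to the bottom of the top.

B is a rectangular door frame: two vertical jambs of 95×200 mm section, 2058 mm tall, with a clear opening 847 mm wide between their inner faces. A header 55 mm tall and 200 mm deep lies on top of the jambs and spans the full outside width.

The door frame is on top of the table.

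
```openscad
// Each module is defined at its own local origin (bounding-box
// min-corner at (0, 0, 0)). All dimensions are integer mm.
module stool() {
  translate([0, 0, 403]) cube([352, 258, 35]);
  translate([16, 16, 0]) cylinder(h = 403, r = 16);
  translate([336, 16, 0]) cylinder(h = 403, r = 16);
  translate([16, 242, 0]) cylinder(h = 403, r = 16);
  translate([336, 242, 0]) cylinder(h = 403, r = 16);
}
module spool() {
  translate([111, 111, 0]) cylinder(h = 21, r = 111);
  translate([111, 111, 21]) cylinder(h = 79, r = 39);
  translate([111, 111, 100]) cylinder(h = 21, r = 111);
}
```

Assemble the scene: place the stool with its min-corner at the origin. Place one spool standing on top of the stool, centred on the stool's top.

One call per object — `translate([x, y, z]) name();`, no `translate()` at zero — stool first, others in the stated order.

stool();
translate([65, 18, 438]) spool();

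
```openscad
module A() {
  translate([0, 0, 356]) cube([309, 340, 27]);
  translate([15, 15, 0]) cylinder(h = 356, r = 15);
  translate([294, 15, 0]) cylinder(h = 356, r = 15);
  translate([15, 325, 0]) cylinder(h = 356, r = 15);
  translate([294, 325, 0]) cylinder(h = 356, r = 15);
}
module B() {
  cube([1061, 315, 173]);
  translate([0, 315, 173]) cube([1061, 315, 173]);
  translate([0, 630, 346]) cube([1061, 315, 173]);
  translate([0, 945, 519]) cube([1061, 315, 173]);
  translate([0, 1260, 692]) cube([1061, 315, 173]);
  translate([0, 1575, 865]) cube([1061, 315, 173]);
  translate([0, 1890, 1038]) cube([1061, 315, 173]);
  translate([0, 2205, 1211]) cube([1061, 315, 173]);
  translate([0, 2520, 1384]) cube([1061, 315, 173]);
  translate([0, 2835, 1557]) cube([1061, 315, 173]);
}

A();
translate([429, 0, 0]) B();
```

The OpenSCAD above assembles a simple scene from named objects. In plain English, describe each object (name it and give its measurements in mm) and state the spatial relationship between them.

A is a four-legged stool. The seat is 309×340 mm, 27 mm thick, top at z = 383 mm. It stands on four round legs, each 30 mm in diameter, from z = 0 to the seat underside, each leg's axis is inset half a diameter from the nearest pair of seat edges (so the leg's bounding box is flush with the corner).

B is a run of 10 identical solid stair steps. Each tread is 1061×315 mm and each step block is 173 mm high. Step 1 rests on the floor; step k is offset from step 1 by (k−1)×315 mm in y and (k−1)×173 mm in z.

The staircase is on the floor beside the stool on its +x side.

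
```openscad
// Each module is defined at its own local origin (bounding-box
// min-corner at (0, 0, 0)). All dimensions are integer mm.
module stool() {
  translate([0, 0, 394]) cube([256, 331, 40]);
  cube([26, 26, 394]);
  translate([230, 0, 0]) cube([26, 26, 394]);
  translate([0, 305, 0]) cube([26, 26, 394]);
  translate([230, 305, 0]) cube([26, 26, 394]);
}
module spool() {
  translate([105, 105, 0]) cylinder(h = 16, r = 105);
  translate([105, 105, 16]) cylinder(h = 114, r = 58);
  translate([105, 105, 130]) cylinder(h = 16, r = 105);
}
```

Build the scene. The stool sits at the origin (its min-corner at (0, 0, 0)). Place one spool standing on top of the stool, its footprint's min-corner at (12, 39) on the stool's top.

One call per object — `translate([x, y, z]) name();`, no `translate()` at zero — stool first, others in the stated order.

stool();
translate([12, 39, 434]) spool();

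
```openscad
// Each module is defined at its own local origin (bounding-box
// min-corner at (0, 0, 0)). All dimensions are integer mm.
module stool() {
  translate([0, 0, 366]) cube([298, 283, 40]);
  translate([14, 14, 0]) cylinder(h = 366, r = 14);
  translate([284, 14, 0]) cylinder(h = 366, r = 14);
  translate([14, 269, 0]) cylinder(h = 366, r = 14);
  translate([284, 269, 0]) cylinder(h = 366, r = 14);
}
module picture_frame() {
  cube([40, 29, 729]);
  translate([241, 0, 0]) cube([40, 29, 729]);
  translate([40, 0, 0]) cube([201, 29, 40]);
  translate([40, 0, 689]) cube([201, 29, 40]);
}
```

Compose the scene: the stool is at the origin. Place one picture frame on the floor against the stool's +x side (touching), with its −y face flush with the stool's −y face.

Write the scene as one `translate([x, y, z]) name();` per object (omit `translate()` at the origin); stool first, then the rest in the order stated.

stool();
translate([298, 0, 0]) picture_frame();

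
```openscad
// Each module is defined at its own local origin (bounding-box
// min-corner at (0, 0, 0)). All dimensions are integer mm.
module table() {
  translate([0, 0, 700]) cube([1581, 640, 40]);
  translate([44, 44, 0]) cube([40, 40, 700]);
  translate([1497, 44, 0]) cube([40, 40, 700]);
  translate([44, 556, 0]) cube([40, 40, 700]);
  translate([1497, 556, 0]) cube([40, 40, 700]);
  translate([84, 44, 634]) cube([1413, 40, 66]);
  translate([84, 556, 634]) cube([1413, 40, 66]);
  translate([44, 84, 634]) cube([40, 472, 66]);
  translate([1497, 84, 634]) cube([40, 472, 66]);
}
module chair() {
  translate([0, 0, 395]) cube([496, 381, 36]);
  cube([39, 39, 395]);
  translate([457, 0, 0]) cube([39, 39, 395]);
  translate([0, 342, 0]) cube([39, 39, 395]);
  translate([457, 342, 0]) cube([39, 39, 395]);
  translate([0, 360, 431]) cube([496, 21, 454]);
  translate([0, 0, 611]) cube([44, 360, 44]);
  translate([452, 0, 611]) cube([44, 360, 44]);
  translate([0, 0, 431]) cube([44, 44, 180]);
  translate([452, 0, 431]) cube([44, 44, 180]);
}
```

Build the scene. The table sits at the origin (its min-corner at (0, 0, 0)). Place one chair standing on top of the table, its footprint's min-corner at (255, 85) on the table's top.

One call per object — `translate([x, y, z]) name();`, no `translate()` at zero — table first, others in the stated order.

table();
translate([255, 85, 740]) chair();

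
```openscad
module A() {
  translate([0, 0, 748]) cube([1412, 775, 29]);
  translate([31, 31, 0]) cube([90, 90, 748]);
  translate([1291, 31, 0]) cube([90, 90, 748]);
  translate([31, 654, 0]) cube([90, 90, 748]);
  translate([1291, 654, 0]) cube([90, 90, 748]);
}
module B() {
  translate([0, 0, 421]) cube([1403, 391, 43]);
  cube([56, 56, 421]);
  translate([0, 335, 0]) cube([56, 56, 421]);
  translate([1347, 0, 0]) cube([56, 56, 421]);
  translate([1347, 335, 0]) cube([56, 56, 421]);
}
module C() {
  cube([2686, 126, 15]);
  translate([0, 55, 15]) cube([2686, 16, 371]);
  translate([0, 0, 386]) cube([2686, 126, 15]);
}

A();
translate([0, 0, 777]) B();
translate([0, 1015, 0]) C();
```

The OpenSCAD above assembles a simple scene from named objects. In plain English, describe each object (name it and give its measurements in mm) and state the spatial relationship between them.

A is a table: top 1412 mm (x) × 775 mm (y), 29 mm thick, upper face at z = 777 mm, on four 90×90 mm square legs, each inset 31 mm from the nearest pair of top edges, running from z = 0 to the bottom of the top.

B is a long wooden bench with a 1403 mm (x) × 391 mm (y) seat, 43 mm thick, its top surface 464 mm above the floor. Four 56 mm square legs at the seat corners, flush with the edges, run from z = 0 to the seat underside.

C is an I-beam lying along x, 2686 mm long. Overall section height 401 mm. Two flanges 126 mm wide (y) and 15 mm thick, one on the floor and one at the top; a web 16 mm thick runs between them, centred on the flange width.

The bench is on top of the table. The I-beam is on the floor beside the table on its +y side.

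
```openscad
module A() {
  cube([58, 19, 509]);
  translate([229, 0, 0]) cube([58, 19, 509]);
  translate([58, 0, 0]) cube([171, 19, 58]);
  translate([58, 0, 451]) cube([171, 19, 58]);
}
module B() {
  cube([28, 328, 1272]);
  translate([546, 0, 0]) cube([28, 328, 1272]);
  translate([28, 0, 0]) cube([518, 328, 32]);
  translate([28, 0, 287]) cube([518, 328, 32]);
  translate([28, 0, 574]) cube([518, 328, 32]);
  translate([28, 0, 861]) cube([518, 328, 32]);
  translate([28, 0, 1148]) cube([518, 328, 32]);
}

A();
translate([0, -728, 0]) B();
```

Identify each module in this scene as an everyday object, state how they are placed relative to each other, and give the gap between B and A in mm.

The bookshelf's nearest face is 400 mm from the picture frame's −y face.

A is a picture frame. B is a bookshelf. The bookshelf is on the floor beside the picture frame on its −y side. The gap between the bookshelf and the picture frame is 400 mm.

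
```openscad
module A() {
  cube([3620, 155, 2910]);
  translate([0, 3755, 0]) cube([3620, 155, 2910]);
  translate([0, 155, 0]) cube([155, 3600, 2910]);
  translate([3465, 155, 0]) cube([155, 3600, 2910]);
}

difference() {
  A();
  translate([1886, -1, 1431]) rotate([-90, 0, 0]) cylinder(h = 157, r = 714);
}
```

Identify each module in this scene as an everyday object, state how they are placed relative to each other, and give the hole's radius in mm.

The subtracted cylinder has r = 714 mm.

A is a house frame. The house frame has a circular hole through its front wall. The hole's radius is 714 mm.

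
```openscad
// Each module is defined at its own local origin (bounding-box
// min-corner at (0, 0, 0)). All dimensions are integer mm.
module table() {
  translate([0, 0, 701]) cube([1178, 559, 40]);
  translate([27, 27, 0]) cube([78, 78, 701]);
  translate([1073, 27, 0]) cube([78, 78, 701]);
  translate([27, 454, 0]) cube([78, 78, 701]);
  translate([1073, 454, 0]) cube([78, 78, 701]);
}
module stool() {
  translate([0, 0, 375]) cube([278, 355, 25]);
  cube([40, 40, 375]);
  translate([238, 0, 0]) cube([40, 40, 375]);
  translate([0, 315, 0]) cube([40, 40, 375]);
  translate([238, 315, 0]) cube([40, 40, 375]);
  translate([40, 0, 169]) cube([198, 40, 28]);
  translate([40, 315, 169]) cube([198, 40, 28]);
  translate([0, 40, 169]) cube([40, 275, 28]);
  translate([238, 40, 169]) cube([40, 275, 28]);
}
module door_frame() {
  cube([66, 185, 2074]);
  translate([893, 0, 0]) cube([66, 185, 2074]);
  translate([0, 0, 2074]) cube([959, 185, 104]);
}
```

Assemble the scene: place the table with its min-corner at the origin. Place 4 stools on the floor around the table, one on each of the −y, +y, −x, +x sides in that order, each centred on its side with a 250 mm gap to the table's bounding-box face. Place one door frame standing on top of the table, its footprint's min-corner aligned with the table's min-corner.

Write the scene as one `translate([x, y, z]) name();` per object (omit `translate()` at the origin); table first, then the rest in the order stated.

table();
translate([450, -605, 0]) stool();
translate([450, 809, 0]) stool();
translate([-528, 102, 0]) stool();
translate([1428, 102, 0]) stool();
translate([0, 0, 741]) door_frame();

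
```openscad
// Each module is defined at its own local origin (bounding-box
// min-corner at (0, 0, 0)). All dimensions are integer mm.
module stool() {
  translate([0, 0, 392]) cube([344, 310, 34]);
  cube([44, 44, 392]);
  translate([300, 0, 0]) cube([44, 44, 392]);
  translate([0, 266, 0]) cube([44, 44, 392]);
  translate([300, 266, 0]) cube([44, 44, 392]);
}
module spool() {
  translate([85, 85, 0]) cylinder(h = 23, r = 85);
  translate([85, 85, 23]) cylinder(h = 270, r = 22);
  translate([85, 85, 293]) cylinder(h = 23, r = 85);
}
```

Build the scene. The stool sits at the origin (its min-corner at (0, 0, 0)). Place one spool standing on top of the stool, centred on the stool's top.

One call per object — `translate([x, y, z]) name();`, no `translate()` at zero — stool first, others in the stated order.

stool();
translate([87, 70, 426]) spool();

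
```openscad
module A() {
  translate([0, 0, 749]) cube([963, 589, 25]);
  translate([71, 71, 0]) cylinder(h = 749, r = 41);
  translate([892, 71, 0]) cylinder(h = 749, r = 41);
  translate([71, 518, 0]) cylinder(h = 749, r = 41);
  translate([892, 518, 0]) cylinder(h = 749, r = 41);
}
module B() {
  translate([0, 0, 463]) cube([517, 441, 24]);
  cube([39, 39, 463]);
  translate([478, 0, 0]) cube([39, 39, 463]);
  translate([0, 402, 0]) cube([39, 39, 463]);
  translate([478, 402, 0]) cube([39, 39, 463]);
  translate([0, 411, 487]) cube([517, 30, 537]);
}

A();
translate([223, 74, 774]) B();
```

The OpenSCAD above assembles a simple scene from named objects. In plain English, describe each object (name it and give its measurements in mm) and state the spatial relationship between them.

A is a rectangular dining table. The top is 963×589×25 mm with its upper surface at z = 774 mm. It stands on four round legs of 82 mm diameter, each leg's bounding box inset 30 mm from the nearest pair of top edges, running from the floor to the underside of the top.

B is a chair. The seat is a 517×441×24 mm slab with its top at z = 487 mm, on four 39×39 mm corner legs (flush with the seat edges, standing on z = 0). A flat backrest 30 mm thick, 537 mm tall, spans the full seat width and rises from the seat top along its +y edge, rear face flush with the rear of the seat.

The chair is on top of the table, centred.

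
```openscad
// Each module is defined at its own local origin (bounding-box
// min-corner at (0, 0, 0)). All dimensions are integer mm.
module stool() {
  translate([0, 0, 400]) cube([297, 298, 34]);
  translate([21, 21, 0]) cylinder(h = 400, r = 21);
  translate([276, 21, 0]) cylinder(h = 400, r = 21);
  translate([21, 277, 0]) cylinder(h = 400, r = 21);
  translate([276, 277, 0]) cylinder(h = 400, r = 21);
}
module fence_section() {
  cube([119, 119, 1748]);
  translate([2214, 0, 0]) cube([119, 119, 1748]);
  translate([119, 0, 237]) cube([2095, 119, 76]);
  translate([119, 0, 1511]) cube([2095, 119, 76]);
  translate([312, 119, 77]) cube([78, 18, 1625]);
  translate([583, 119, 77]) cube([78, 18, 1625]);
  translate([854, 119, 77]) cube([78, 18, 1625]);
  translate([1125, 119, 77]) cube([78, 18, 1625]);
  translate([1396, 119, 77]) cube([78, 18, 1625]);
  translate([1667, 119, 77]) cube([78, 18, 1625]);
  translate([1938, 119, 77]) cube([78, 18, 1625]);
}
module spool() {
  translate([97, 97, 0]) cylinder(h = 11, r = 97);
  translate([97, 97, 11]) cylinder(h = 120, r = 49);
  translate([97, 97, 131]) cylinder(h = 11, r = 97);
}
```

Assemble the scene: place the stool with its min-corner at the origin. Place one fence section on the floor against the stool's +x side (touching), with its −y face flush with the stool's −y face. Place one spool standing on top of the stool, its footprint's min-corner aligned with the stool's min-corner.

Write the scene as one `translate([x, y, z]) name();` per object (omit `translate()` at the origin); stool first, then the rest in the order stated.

stool();
translate([297, 0, 0]) fence_section();
translate([0, 0, 434]) spool();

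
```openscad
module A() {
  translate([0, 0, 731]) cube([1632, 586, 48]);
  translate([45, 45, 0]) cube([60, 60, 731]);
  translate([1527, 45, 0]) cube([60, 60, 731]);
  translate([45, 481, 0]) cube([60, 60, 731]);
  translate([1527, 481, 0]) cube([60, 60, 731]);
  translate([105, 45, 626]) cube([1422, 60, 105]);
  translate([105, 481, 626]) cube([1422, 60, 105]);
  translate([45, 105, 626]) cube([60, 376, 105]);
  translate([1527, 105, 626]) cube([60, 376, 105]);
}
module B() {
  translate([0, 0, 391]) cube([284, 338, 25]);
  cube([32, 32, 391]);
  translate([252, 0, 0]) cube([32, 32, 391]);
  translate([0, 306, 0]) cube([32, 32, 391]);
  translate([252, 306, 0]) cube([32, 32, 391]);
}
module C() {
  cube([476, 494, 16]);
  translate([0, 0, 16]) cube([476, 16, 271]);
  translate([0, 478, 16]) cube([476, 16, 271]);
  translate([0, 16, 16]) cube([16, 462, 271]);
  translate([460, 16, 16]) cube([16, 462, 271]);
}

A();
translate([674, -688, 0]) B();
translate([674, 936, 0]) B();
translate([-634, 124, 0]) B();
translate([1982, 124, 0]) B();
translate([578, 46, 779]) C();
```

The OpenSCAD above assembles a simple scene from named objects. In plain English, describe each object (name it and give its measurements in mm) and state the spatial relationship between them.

A is a table: top 1632 mm (x) × 586 mm (y), 48 mm thick, upper face at z = 779 mm, on four 60×60 mm square legs, each inset 45 mm from the nearest pair of top edges, running from z = 0 to the bottom of the top. Four apron rails, 60 mm thick and 105 mm tall, run between adjacent legs with their top edges flush with the underside of the top and their outer faces flush with the legs' outer faces.

B is a four-legged stool. The seat is 284×338 mm, 25 mm thick, top at z = 416 mm. It stands on four square legs, each 32×32 mm in cross-section, from z = 0 to the seat underside, each flush with a corner of the seat.

C is an open-topped rectangular box: outside dimensions 476×494×287 mm, with a uniform wall and base thickness of 16 mm. The base is a full 476×494 slab on the floor; four walls sit on top of the base. The front and back walls (the −y and +y sides) span the full width; the two side walls fit between them.

Four stools sit around the table at the −y, +y, −x, +x sides. The open box is on top of the table, centred.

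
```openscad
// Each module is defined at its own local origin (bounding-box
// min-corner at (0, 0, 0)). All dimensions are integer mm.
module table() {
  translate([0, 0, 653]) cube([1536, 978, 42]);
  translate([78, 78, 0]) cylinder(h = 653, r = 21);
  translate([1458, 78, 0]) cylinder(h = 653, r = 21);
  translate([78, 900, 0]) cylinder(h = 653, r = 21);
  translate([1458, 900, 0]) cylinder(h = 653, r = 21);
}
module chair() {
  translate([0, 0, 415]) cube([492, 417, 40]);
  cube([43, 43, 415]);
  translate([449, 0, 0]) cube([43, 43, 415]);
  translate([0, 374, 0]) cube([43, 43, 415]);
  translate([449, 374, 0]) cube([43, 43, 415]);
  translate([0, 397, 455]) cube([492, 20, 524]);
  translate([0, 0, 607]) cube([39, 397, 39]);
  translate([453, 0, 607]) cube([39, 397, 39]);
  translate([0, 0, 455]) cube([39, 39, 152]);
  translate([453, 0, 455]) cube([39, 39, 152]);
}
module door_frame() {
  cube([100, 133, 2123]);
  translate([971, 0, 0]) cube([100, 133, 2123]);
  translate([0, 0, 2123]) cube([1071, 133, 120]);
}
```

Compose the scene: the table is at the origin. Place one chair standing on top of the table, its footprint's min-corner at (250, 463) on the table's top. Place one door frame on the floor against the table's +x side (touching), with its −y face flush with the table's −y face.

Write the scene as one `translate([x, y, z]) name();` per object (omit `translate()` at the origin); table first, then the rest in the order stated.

table();
translate([250, 463, 695]) chair();
translate([1536, 0, 0]) door_frame();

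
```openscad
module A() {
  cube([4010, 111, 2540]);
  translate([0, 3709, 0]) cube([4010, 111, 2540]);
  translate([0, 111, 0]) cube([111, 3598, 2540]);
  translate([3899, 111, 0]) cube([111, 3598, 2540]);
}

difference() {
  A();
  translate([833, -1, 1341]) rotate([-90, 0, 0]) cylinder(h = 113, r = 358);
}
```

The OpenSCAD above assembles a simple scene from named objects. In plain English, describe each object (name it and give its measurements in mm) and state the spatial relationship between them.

A is a box-shaped house frame (walls only): outside footprint 4010×3820 mm, wall height 2540 mm, wall thickness 111 mm. The two y-facing walls run the full x-width; the two x-facing walls fit between the inner faces of the y-facing walls.

The house frame has a circular hole of radius 358 mm through its front wall, centred at (x = 833, z = 1341).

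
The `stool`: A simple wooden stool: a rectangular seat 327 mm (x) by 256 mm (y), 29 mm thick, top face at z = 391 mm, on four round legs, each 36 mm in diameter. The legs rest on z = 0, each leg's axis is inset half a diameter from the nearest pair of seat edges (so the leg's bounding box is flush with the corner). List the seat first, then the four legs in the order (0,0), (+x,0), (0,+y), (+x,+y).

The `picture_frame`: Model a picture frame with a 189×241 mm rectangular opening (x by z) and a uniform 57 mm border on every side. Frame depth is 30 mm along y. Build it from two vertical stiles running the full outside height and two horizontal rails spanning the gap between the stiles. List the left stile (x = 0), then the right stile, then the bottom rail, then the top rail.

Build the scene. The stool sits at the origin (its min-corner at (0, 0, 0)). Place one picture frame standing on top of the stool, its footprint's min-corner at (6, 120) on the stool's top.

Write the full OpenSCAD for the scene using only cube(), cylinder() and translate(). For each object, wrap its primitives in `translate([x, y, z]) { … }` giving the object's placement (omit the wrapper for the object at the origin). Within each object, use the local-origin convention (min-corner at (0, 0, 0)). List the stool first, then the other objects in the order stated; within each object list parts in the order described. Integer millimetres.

translate([0, 0, 362]) cube([327, 256, 29]);
translate([18, 18, 0]) cylinder(h = 362, r = 18);
translate([309, 18, 0]) cylinder(h = 362, r = 18);
translate([18, 238, 0]) cylinder(h = 362, r = 18);
translate([309, 238, 0]) cylinder(h = 362, r = 18);
translate([6, 120, 391]) {
  cube([57, 30, 355]);
  translate([246, 0, 0]) cube([57, 30, 355]);
  translate([57, 0, 0]) cube([189, 30, 57]);
  translate([57, 0, 298]) cube([189, 30, 57]);
}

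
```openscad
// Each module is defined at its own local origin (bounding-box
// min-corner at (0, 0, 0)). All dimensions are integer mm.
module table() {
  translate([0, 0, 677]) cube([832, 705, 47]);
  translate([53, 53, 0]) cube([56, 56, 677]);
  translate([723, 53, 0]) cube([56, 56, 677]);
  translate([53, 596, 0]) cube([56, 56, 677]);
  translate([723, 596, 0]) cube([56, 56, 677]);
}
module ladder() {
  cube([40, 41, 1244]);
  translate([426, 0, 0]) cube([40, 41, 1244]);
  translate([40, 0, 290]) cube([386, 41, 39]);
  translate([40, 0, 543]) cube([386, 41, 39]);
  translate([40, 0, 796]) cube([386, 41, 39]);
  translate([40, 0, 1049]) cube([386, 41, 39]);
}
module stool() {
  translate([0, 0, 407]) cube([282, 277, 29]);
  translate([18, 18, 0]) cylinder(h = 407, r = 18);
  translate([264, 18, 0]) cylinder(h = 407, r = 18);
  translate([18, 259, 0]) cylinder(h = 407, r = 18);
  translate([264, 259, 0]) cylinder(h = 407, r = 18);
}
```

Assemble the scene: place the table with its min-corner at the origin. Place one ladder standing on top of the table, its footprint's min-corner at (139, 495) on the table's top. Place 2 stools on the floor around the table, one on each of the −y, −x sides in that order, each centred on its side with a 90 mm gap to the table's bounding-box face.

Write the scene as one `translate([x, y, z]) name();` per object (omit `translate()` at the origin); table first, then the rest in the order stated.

table();
translate([139, 495, 724]) ladder();
translate([275, -367, 0]) stool();
translate([-372, 214, 0]) stool();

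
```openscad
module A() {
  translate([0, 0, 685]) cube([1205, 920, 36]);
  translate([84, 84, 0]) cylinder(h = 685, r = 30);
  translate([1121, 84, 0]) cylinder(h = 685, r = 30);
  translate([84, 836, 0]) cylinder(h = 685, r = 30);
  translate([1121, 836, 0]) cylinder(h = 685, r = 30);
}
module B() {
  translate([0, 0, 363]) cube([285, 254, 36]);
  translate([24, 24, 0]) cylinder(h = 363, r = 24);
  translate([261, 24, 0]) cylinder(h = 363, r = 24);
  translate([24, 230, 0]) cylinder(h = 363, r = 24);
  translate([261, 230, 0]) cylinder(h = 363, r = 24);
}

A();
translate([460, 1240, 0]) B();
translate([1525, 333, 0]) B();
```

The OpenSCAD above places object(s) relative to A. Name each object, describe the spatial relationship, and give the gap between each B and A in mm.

A is a table. B is a stool. Two stools sit around the table at the +y, +x sides. The gap between each stool and the table is 320 mm.

Each stool's nearest face is 320 mm from the table's bounding box.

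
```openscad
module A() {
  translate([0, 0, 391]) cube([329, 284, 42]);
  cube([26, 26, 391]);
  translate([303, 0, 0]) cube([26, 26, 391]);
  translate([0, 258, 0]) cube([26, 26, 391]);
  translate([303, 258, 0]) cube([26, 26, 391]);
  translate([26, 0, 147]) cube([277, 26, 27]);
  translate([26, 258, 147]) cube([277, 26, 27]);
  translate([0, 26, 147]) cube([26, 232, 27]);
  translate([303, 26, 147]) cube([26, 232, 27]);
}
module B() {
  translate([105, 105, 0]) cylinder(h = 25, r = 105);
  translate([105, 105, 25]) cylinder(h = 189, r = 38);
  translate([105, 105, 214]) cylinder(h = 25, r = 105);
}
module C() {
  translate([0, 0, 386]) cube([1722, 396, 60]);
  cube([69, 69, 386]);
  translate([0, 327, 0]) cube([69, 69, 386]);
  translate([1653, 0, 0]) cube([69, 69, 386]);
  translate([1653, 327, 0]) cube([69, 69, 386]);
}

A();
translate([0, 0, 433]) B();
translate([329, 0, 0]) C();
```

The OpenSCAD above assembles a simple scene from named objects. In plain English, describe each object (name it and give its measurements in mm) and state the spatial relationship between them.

A is a four-legged stool. The seat is 329×284 mm, 42 mm thick, top at z = 433 mm. It stands on four square legs, each 26×26 mm in cross-section, from z = 0 to the seat underside, each flush with a corner of the seat. Four stretchers, 26 mm wide and 27 mm tall, connect adjacent legs with their undersides at z = 147 mm, each running between the inner faces of the legs it joins and aligned with the legs' outer faces on the other axis.

B is a spool: two coaxial disc flanges of radius 105 mm and thickness 25 mm, joined by a core cylinder of radius 38 mm and height 189 mm. The lower flange rests on z = 0 and the three cylinders share a vertical axis.

C is a bench: a 1722×396 mm seat slab, 60 mm thick, top at z = 446 mm, on four 69×69 mm square legs flush with the seat corners and standing on z = 0.

The spool is on top of the stool. The bench is against the stool's +x side, with their −y faces flush.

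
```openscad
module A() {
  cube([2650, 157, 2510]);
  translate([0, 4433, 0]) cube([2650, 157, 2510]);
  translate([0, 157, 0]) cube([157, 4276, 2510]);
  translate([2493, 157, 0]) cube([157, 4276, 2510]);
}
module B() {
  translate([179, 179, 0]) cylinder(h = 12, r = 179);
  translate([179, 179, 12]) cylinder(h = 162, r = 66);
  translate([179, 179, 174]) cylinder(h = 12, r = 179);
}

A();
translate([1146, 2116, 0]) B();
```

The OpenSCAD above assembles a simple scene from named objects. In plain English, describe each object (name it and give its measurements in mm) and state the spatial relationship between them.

A is a box-shaped house frame (walls only): outside footprint 2650×4590 mm, wall height 2510 mm, wall thickness 157 mm. The two y-facing walls run the full x-width; the two x-facing walls fit between the inner faces of the y-facing walls.

B is a spool: two coaxial disc flanges of radius 179 mm and thickness 12 mm, joined by a core cylinder of radius 66 mm and height 162 mm. The lower flange rests on z = 0 and the three cylinders share a vertical axis.

The spool sits inside the house frame, centred.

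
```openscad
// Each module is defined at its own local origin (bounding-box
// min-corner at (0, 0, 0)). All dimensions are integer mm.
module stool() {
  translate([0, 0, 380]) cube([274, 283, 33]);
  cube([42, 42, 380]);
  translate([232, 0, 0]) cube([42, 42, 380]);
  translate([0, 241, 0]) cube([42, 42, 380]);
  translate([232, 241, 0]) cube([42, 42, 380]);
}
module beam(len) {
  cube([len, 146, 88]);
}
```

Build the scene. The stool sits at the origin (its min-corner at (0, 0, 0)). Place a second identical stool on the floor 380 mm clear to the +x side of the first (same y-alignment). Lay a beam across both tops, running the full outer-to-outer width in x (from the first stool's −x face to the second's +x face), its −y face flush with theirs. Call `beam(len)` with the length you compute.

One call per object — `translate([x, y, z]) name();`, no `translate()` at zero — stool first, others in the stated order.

stool();
translate([654, 0, 0]) stool();
translate([0, 0, 413]) beam(928);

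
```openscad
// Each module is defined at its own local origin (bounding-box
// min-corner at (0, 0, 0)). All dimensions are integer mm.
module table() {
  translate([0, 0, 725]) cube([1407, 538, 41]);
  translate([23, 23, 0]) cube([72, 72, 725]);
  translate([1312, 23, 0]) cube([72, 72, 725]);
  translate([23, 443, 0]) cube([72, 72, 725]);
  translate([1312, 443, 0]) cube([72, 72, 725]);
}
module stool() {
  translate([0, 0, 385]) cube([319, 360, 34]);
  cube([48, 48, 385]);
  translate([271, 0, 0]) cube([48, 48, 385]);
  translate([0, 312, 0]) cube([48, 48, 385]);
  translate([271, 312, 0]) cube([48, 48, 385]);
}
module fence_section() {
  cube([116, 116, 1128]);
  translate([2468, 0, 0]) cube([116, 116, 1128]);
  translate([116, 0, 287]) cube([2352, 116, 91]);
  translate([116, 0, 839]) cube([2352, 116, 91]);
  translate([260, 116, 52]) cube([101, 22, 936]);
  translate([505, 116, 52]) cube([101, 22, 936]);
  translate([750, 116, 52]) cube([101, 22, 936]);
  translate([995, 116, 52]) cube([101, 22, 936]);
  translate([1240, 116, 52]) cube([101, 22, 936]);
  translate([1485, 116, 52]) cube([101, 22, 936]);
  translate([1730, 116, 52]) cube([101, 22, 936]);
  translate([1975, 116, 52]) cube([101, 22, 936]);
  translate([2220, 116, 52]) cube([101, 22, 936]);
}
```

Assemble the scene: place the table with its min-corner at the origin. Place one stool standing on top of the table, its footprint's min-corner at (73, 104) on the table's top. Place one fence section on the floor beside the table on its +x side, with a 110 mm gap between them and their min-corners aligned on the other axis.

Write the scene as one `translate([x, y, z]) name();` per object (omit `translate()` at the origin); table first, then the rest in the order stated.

table();
translate([73, 104, 766]) stool();
translate([1517, 0, 0]) fence_section();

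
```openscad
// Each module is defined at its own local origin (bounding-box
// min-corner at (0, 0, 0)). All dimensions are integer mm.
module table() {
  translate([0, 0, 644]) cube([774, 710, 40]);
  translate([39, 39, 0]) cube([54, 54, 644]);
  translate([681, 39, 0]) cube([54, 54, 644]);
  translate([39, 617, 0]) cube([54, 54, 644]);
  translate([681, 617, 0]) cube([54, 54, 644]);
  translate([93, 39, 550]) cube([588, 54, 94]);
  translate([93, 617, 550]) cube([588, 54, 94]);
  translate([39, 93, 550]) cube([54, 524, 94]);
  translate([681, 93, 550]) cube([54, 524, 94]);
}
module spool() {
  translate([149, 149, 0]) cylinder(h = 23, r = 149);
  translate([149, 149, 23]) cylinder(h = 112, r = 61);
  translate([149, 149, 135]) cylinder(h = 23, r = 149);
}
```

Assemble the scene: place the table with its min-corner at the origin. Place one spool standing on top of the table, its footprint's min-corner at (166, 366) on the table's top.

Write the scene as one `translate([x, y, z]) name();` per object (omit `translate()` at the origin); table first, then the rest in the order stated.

table();
translate([166, 366, 684]) spool();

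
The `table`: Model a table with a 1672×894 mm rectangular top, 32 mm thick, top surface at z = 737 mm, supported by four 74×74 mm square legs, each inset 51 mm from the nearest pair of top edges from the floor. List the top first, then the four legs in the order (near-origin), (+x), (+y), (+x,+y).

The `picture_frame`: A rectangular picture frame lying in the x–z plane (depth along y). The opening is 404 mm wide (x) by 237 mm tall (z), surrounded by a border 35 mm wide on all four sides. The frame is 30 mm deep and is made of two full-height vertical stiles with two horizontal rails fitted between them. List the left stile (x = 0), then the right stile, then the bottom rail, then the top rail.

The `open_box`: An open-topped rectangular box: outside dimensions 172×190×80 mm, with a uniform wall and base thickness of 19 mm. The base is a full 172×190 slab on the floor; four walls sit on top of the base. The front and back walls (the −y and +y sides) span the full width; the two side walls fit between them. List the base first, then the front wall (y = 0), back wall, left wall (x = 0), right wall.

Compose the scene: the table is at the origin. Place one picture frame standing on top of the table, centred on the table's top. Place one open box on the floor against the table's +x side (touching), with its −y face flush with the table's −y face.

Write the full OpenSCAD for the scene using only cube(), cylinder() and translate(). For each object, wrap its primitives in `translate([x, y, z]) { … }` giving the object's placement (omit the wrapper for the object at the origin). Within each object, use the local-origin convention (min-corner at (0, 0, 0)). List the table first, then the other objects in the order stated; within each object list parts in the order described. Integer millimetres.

translate([0, 0, 705]) cube([1672, 894, 32]);
translate([51, 51, 0]) cube([74, 74, 705]);
translate([1547, 51, 0]) cube([74, 74, 705]);
translate([51, 769, 0]) cube([74, 74, 705]);
translate([1547, 769, 0]) cube([74, 74, 705]);
translate([599, 432, 737]) {
  cube([35, 30, 307]);
  translate([439, 0, 0]) cube([35, 30, 307]);
  translate([35, 0, 0]) cube([404, 30, 35]);
  translate([35, 0, 272]) cube([404, 30, 35]);
}
translate([1672, 0, 0]) {
  cube([172, 190, 19]);
  translate([0, 0, 19]) cube([172, 19, 61]);
  translate([0, 171, 19]) cube([172, 19, 61]);
  translate([0, 19, 19]) cube([19, 152, 61]);
  translate([153, 19, 19]) cube([19, 152, 61]);
}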